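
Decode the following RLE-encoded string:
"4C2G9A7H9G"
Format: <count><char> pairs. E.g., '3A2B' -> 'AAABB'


Expanding each <count><char> pair:
  4C -> 'CCCC'
  2G -> 'GG'
  9A -> 'AAAAAAAAA'
  7H -> 'HHHHHHH'
  9G -> 'GGGGGGGGG'

Decoded = CCCCGGAAAAAAAAAHHHHHHHGGGGGGGGG


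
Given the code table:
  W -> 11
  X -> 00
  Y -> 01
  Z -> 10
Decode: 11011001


Decoding:
11 -> W
01 -> Y
10 -> Z
01 -> Y


Result: WYZY


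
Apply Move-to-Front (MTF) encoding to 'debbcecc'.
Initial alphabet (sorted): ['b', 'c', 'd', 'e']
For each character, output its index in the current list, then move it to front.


MTF encoding:
'd': index 2 in ['b', 'c', 'd', 'e'] -> ['d', 'b', 'c', 'e']
'e': index 3 in ['d', 'b', 'c', 'e'] -> ['e', 'd', 'b', 'c']
'b': index 2 in ['e', 'd', 'b', 'c'] -> ['b', 'e', 'd', 'c']
'b': index 0 in ['b', 'e', 'd', 'c'] -> ['b', 'e', 'd', 'c']
'c': index 3 in ['b', 'e', 'd', 'c'] -> ['c', 'b', 'e', 'd']
'e': index 2 in ['c', 'b', 'e', 'd'] -> ['e', 'c', 'b', 'd']
'c': index 1 in ['e', 'c', 'b', 'd'] -> ['c', 'e', 'b', 'd']
'c': index 0 in ['c', 'e', 'b', 'd'] -> ['c', 'e', 'b', 'd']


Output: [2, 3, 2, 0, 3, 2, 1, 0]


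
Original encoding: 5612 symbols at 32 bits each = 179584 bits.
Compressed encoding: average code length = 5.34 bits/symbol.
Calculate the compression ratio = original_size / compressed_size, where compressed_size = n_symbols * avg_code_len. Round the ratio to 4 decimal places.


original_size = n_symbols * orig_bits = 5612 * 32 = 179584 bits
compressed_size = n_symbols * avg_code_len = 5612 * 5.34 = 29968.08 bits
ratio = original_size / compressed_size = 179584 / 29968.08 = 5.9925

Compression ratio = 5.9925


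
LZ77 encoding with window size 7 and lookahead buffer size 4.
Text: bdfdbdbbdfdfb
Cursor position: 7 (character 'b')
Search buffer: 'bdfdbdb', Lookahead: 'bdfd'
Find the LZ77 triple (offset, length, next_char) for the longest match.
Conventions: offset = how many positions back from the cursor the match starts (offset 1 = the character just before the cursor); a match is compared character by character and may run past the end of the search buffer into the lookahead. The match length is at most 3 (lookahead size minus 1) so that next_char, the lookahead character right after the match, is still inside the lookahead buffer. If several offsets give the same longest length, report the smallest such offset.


Try each offset into the search buffer:
  offset=1 (pos 6, char 'b'): match length 1
  offset=2 (pos 5, char 'd'): match length 0
  offset=3 (pos 4, char 'b'): match length 2
  offset=4 (pos 3, char 'd'): match length 0
  offset=5 (pos 2, char 'f'): match length 0
  offset=6 (pos 1, char 'd'): match length 0
  offset=7 (pos 0, char 'b'): match length 3
Longest match has length 3 at offset 7.
next_char = character at position 7 + 3 = 10 -> 'd'

Best match: offset=7, length=3 (matching 'bdf' starting at position 0)
LZ77 triple: (7, 3, 'd')


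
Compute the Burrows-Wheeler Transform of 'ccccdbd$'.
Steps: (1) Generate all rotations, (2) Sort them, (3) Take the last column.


Rotations (sorted):
  0: $ccccdbd -> last char: d
  1: bd$ccccd -> last char: d
  2: ccccdbd$ -> last char: $
  3: cccdbd$c -> last char: c
  4: ccdbd$cc -> last char: c
  5: cdbd$ccc -> last char: c
  6: d$ccccdb -> last char: b
  7: dbd$cccc -> last char: c


BWT = dd$cccbc


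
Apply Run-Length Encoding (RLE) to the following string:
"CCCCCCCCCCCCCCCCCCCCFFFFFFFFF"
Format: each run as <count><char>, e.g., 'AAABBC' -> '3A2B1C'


Scanning runs left to right:
  i=0: run of 'C' x 20 -> '20C'
  i=20: run of 'F' x 9 -> '9F'

RLE = 20C9F


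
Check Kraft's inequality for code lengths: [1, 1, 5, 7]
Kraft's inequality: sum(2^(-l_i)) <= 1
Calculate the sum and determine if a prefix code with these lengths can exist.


Sum = 2^(-1) + 2^(-1) + 2^(-5) + 2^(-7)
    = 0.5 + 0.5 + 0.03125 + 0.0078125
    = 133/128 = 1.0390625
Since 1.0390625 > 1, Kraft's inequality is NOT satisfied.
A prefix code with these lengths CANNOT exist.

Kraft sum = 1.0390625. Not satisfied.


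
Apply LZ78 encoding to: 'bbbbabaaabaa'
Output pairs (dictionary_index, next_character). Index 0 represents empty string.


LZ78 encoding steps:
Dictionary: {0: ''}
Step 1: w='' (idx 0), next='b' -> output (0, 'b'), add 'b' as idx 1
Step 2: w='b' (idx 1), next='b' -> output (1, 'b'), add 'bb' as idx 2
Step 3: w='b' (idx 1), next='a' -> output (1, 'a'), add 'ba' as idx 3
Step 4: w='ba' (idx 3), next='a' -> output (3, 'a'), add 'baa' as idx 4
Step 5: w='' (idx 0), next='a' -> output (0, 'a'), add 'a' as idx 5
Step 6: w='baa' (idx 4), end of input -> output (4, '')


Encoded: [(0, 'b'), (1, 'b'), (1, 'a'), (3, 'a'), (0, 'a'), (4, '')]


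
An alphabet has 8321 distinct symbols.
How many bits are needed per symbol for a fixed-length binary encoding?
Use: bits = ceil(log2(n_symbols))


log2(8321) = 13.0225
Bracket: 2^13 = 8192 < 8321 <= 2^14 = 16384
So ceil(log2(8321)) = 14

bits = ceil(log2(8321)) = ceil(13.0225) = 14 bits


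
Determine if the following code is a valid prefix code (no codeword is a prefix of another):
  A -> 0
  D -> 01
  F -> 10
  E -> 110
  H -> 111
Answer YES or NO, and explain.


Checking each pair (does one codeword prefix another?):
  A='0' vs D='01': prefix -- VIOLATION

NO -- this is NOT a valid prefix code. A (0) is a prefix of D (01).


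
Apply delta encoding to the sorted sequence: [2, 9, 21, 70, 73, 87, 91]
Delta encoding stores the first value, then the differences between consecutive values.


First value: 2
Deltas:
  9 - 2 = 7
  21 - 9 = 12
  70 - 21 = 49
  73 - 70 = 3
  87 - 73 = 14
  91 - 87 = 4


Delta encoded: [2, 7, 12, 49, 3, 14, 4]


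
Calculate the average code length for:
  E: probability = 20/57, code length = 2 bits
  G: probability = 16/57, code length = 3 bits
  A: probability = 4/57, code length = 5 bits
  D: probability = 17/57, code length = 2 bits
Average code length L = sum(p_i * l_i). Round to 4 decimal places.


Weighted contributions p_i * l_i:
  E: (20/57) * 2 = 40/57
  G: (16/57) * 3 = 48/57
  A: (4/57) * 5 = 20/57
  D: (17/57) * 2 = 34/57
Sum = (40 + 48 + 20 + 34)/57 = 142/57

L = 142/57 = 2.4912 bits/symbol


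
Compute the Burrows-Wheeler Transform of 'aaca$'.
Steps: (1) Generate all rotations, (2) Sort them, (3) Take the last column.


Rotations (sorted):
  0: $aaca -> last char: a
  1: a$aac -> last char: c
  2: aaca$ -> last char: $
  3: aca$a -> last char: a
  4: ca$aa -> last char: a


BWT = ac$aa


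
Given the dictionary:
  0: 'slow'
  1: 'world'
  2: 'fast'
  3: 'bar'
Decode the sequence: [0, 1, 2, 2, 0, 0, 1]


Look up each index in the dictionary:
  0 -> 'slow'
  1 -> 'world'
  2 -> 'fast'
  2 -> 'fast'
  0 -> 'slow'
  0 -> 'slow'
  1 -> 'world'

Decoded: "slow world fast fast slow slow world"


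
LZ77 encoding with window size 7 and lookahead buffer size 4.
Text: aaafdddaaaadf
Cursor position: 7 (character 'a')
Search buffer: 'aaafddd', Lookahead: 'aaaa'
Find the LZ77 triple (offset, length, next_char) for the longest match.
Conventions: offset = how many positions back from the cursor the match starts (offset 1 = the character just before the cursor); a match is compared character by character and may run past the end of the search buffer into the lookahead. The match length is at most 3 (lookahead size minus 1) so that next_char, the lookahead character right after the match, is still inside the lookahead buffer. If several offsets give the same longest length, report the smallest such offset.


Try each offset into the search buffer:
  offset=1 (pos 6, char 'd'): match length 0
  offset=2 (pos 5, char 'd'): match length 0
  offset=3 (pos 4, char 'd'): match length 0
  offset=4 (pos 3, char 'f'): match length 0
  offset=5 (pos 2, char 'a'): match length 1
  offset=6 (pos 1, char 'a'): match length 2
  offset=7 (pos 0, char 'a'): match length 3
Longest match has length 3 at offset 7.
next_char = character at position 7 + 3 = 10 -> 'a'

Best match: offset=7, length=3 (matching 'aaa' starting at position 0)
LZ77 triple: (7, 3, 'a')


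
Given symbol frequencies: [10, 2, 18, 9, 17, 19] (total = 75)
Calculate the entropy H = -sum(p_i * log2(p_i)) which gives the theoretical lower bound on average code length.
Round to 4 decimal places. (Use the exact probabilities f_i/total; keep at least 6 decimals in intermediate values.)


Per-symbol terms -p_i * log2(p_i) with p_i = f_i/75:
  p = 10/75 = 0.133333: log2(p) = -2.906891, -p*log2(p) = 0.387585
  p = 2/75 = 0.026667: log2(p) = -5.228819, -p*log2(p) = 0.139435
  p = 18/75 = 0.240000: log2(p) = -2.058894, -p*log2(p) = 0.494134
  p = 9/75 = 0.120000: log2(p) = -3.058894, -p*log2(p) = 0.367067
  p = 17/75 = 0.226667: log2(p) = -2.141356, -p*log2(p) = 0.485374
  p = 19/75 = 0.253333: log2(p) = -1.980891, -p*log2(p) = 0.501826
H = 0.387585 + 0.139435 + 0.494134 + 0.367067 + 0.485374 + 0.501826 = 2.375421

H = 2.3754 bits/symbol


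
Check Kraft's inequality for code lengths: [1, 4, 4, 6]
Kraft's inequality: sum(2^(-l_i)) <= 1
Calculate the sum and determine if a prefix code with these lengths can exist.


Sum = 2^(-1) + 2^(-4) + 2^(-4) + 2^(-6)
    = 0.5 + 0.0625 + 0.0625 + 0.015625
    = 41/64 = 0.640625
Since 0.640625 <= 1, Kraft's inequality IS satisfied.
A prefix code with these lengths CAN exist.

Kraft sum = 0.640625. Satisfied.


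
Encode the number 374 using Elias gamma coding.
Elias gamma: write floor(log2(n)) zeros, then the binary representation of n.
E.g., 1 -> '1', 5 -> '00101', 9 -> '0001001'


num_bits = floor(log2(374)) + 1 = 9
leading_zeros = num_bits - 1 = 8
binary(374) = 101110110

Elias gamma(374) = '00000000' + '101110110' = 00000000101110110 (17 bits)


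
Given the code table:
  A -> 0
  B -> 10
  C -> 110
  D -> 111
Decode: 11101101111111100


Decoding:
111 -> D
0 -> A
110 -> C
111 -> D
111 -> D
110 -> C
0 -> A


Result: DACDDCA


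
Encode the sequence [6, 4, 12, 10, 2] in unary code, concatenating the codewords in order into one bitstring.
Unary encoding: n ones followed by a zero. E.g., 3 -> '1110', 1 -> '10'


Encode each number as n ones followed by a terminating 0:
  6 -> 1111110 (7 bits)
  4 -> 11110 (5 bits)
  12 -> 1111111111110 (13 bits)
  10 -> 11111111110 (11 bits)
  2 -> 110 (3 bits)
Total length = 7 + 5 + 13 + 11 + 3 = 39 bits.

Unary([6, 4, 12, 10, 2]) = 111111011110111111111111011111111110110 (39 bits)


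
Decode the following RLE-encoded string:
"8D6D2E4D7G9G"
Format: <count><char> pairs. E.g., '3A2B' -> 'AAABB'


Expanding each <count><char> pair:
  8D -> 'DDDDDDDD'
  6D -> 'DDDDDD'
  2E -> 'EE'
  4D -> 'DDDD'
  7G -> 'GGGGGGG'
  9G -> 'GGGGGGGGG'

Decoded = DDDDDDDDDDDDDDEEDDDDGGGGGGGGGGGGGGGG


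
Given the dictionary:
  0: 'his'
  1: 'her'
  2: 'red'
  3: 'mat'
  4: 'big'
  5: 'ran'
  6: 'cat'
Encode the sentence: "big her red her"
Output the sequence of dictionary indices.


Look up each word in the dictionary:
  'big' -> 4
  'her' -> 1
  'red' -> 2
  'her' -> 1

Encoded: [4, 1, 2, 1]


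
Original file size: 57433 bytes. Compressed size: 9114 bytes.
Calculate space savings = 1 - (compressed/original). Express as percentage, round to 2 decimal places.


ratio = compressed/original = 9114/57433 = 0.158689
savings = 1 - ratio = 1 - 0.158689 = 0.841311
as a percentage: 0.841311 * 100 = 84.13%

Space savings = 1 - 9114/57433 = 84.13%


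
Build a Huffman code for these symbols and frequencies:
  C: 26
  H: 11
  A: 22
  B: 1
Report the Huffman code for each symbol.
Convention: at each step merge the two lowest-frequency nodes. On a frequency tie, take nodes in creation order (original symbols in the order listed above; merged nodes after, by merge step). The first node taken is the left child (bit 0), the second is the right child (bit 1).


Huffman tree construction:
Step 1: Merge B(1) + H(11) = 12
Step 2: Merge (B+H)(12) + A(22) = 34
Step 3: Merge C(26) + ((B+H)+A)(34) = 60
Read each symbol's code off the tree from the root (left child = 0, right child = 1).

Codes:
  C: 0 (length 1)
  H: 101 (length 3)
  A: 11 (length 2)
  B: 100 (length 3)
Average code length: 106/60 = 1.7667 bits/symbol


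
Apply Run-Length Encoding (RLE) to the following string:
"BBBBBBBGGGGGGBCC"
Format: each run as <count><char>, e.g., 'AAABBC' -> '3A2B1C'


Scanning runs left to right:
  i=0: run of 'B' x 7 -> '7B'
  i=7: run of 'G' x 6 -> '6G'
  i=13: run of 'B' x 1 -> '1B'
  i=14: run of 'C' x 2 -> '2C'

RLE = 7B6G1B2C


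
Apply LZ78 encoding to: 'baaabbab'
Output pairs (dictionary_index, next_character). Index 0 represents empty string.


LZ78 encoding steps:
Dictionary: {0: ''}
Step 1: w='' (idx 0), next='b' -> output (0, 'b'), add 'b' as idx 1
Step 2: w='' (idx 0), next='a' -> output (0, 'a'), add 'a' as idx 2
Step 3: w='a' (idx 2), next='a' -> output (2, 'a'), add 'aa' as idx 3
Step 4: w='b' (idx 1), next='b' -> output (1, 'b'), add 'bb' as idx 4
Step 5: w='a' (idx 2), next='b' -> output (2, 'b'), add 'ab' as idx 5


Encoded: [(0, 'b'), (0, 'a'), (2, 'a'), (1, 'b'), (2, 'b')]


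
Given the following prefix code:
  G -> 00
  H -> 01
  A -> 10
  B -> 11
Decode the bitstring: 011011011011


Decoding step by step:
Bits 01 -> H
Bits 10 -> A
Bits 11 -> B
Bits 01 -> H
Bits 10 -> A
Bits 11 -> B


Decoded message: HABHAB


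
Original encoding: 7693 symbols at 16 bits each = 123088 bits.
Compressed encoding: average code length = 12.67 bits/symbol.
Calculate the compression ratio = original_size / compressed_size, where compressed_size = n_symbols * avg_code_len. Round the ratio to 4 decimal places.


original_size = n_symbols * orig_bits = 7693 * 16 = 123088 bits
compressed_size = n_symbols * avg_code_len = 7693 * 12.67 = 97470.31 bits
ratio = original_size / compressed_size = 123088 / 97470.31 = 1.2628

Compression ratio = 1.2628


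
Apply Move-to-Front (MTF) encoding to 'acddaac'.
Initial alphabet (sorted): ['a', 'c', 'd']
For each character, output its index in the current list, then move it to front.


MTF encoding:
'a': index 0 in ['a', 'c', 'd'] -> ['a', 'c', 'd']
'c': index 1 in ['a', 'c', 'd'] -> ['c', 'a', 'd']
'd': index 2 in ['c', 'a', 'd'] -> ['d', 'c', 'a']
'd': index 0 in ['d', 'c', 'a'] -> ['d', 'c', 'a']
'a': index 2 in ['d', 'c', 'a'] -> ['a', 'd', 'c']
'a': index 0 in ['a', 'd', 'c'] -> ['a', 'd', 'c']
'c': index 2 in ['a', 'd', 'c'] -> ['c', 'a', 'd']


Output: [0, 1, 2, 0, 2, 0, 2]


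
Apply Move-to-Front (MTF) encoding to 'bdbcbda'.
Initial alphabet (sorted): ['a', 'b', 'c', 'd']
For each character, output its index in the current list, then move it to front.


MTF encoding:
'b': index 1 in ['a', 'b', 'c', 'd'] -> ['b', 'a', 'c', 'd']
'd': index 3 in ['b', 'a', 'c', 'd'] -> ['d', 'b', 'a', 'c']
'b': index 1 in ['d', 'b', 'a', 'c'] -> ['b', 'd', 'a', 'c']
'c': index 3 in ['b', 'd', 'a', 'c'] -> ['c', 'b', 'd', 'a']
'b': index 1 in ['c', 'b', 'd', 'a'] -> ['b', 'c', 'd', 'a']
'd': index 2 in ['b', 'c', 'd', 'a'] -> ['d', 'b', 'c', 'a']
'a': index 3 in ['d', 'b', 'c', 'a'] -> ['a', 'd', 'b', 'c']


Output: [1, 3, 1, 3, 1, 2, 3]


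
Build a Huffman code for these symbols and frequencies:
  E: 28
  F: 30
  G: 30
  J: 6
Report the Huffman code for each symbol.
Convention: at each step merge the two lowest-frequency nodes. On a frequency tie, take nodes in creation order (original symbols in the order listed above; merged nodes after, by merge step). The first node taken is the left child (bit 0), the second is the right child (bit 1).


Huffman tree construction:
Step 1: Merge J(6) + E(28) = 34
Step 2: Merge F(30) + G(30) = 60
Step 3: Merge (J+E)(34) + (F+G)(60) = 94
Read each symbol's code off the tree from the root (left child = 0, right child = 1).

Codes:
  E: 01 (length 2)
  F: 10 (length 2)
  G: 11 (length 2)
  J: 00 (length 2)
Average code length: 188/94 = 2.0000 bits/symbol


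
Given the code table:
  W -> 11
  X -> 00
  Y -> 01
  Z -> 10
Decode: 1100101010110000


Decoding:
11 -> W
00 -> X
10 -> Z
10 -> Z
10 -> Z
11 -> W
00 -> X
00 -> X


Result: WXZZZWXX


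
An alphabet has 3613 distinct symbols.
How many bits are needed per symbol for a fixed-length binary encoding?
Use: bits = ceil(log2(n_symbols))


log2(3613) = 11.819
Bracket: 2^11 = 2048 < 3613 <= 2^12 = 4096
So ceil(log2(3613)) = 12

bits = ceil(log2(3613)) = ceil(11.819) = 12 bits


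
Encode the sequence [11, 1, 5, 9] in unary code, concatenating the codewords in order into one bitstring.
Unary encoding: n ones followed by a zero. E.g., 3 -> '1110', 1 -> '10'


Encode each number as n ones followed by a terminating 0:
  11 -> 111111111110 (12 bits)
  1 -> 10 (2 bits)
  5 -> 111110 (6 bits)
  9 -> 1111111110 (10 bits)
Total length = 12 + 2 + 6 + 10 = 30 bits.

Unary([11, 1, 5, 9]) = 111111111110101111101111111110 (30 bits)


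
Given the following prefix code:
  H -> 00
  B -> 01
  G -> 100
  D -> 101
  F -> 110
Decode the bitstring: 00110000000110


Decoding step by step:
Bits 00 -> H
Bits 110 -> F
Bits 00 -> H
Bits 00 -> H
Bits 00 -> H
Bits 110 -> F


Decoded message: HFHHHF


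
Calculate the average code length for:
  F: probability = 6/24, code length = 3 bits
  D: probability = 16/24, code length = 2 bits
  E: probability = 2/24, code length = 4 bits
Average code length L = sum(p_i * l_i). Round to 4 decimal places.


Weighted contributions p_i * l_i:
  F: (6/24) * 3 = 18/24
  D: (16/24) * 2 = 32/24
  E: (2/24) * 4 = 8/24
Sum = (18 + 32 + 8)/24 = 58/24

L = 58/24 = 2.4167 bits/symbol


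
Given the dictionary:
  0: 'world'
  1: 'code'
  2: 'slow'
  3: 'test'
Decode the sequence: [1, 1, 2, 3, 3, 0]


Look up each index in the dictionary:
  1 -> 'code'
  1 -> 'code'
  2 -> 'slow'
  3 -> 'test'
  3 -> 'test'
  0 -> 'world'

Decoded: "code code slow test test world"


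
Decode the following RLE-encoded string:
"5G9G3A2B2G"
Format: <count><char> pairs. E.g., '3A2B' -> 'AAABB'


Expanding each <count><char> pair:
  5G -> 'GGGGG'
  9G -> 'GGGGGGGGG'
  3A -> 'AAA'
  2B -> 'BB'
  2G -> 'GG'

Decoded = GGGGGGGGGGGGGGAAABBGG


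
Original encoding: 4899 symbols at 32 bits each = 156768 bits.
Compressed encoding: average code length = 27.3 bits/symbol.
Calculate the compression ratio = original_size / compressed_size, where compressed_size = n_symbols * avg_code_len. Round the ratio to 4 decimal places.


original_size = n_symbols * orig_bits = 4899 * 32 = 156768 bits
compressed_size = n_symbols * avg_code_len = 4899 * 27.3 = 133742.7 bits
ratio = original_size / compressed_size = 156768 / 133742.7 = 1.1722

Compression ratio = 1.1722


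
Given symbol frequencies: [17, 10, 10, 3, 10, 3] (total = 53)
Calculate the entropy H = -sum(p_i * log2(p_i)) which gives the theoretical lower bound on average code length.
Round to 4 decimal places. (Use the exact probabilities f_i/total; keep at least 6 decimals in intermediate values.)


Per-symbol terms -p_i * log2(p_i) with p_i = f_i/53:
  p = 17/53 = 0.320755: log2(p) = -1.640458, -p*log2(p) = 0.526185
  p = 10/53 = 0.188679: log2(p) = -2.405992, -p*log2(p) = 0.453961
  p = 10/53 = 0.188679: log2(p) = -2.405992, -p*log2(p) = 0.453961
  p = 3/53 = 0.056604: log2(p) = -4.142958, -p*log2(p) = 0.234507
  p = 10/53 = 0.188679: log2(p) = -2.405992, -p*log2(p) = 0.453961
  p = 3/53 = 0.056604: log2(p) = -4.142958, -p*log2(p) = 0.234507
H = 0.526185 + 0.453961 + 0.453961 + 0.234507 + 0.453961 + 0.234507 = 2.357082

H = 2.3571 bits/symbol


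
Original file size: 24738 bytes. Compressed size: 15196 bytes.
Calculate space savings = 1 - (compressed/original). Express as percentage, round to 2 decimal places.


ratio = compressed/original = 15196/24738 = 0.614278
savings = 1 - ratio = 1 - 0.614278 = 0.385722
as a percentage: 0.385722 * 100 = 38.57%

Space savings = 1 - 15196/24738 = 38.57%


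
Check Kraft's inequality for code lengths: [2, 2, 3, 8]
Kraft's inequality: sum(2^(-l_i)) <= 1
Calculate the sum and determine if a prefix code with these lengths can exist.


Sum = 2^(-2) + 2^(-2) + 2^(-3) + 2^(-8)
    = 0.25 + 0.25 + 0.125 + 0.00390625
    = 161/256 = 0.62890625
Since 0.62890625 <= 1, Kraft's inequality IS satisfied.
A prefix code with these lengths CAN exist.

Kraft sum = 0.62890625. Satisfied.


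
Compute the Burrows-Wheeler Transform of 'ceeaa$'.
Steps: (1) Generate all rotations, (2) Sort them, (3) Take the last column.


Rotations (sorted):
  0: $ceeaa -> last char: a
  1: a$ceea -> last char: a
  2: aa$cee -> last char: e
  3: ceeaa$ -> last char: $
  4: eaa$ce -> last char: e
  5: eeaa$c -> last char: c


BWT = aae$ec


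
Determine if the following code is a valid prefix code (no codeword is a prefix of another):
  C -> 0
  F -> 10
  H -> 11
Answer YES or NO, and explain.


Checking each pair (does one codeword prefix another?):
  C='0' vs F='10': no prefix
  C='0' vs H='11': no prefix
  F='10' vs C='0': no prefix
  F='10' vs H='11': no prefix
  H='11' vs C='0': no prefix
  H='11' vs F='10': no prefix
No violation found over all pairs.

YES -- this is a valid prefix code. No codeword is a prefix of any other codeword.


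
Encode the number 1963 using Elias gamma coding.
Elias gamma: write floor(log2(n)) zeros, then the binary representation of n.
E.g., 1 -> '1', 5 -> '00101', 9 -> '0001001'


num_bits = floor(log2(1963)) + 1 = 11
leading_zeros = num_bits - 1 = 10
binary(1963) = 11110101011

Elias gamma(1963) = '0000000000' + '11110101011' = 000000000011110101011 (21 bits)


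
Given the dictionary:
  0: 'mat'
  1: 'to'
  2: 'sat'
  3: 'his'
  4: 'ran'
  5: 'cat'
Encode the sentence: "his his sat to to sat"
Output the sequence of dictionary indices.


Look up each word in the dictionary:
  'his' -> 3
  'his' -> 3
  'sat' -> 2
  'to' -> 1
  'to' -> 1
  'sat' -> 2

Encoded: [3, 3, 2, 1, 1, 2]


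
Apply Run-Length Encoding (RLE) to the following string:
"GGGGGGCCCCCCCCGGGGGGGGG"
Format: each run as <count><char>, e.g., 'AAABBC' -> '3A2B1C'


Scanning runs left to right:
  i=0: run of 'G' x 6 -> '6G'
  i=6: run of 'C' x 8 -> '8C'
  i=14: run of 'G' x 9 -> '9G'

RLE = 6G8C9G


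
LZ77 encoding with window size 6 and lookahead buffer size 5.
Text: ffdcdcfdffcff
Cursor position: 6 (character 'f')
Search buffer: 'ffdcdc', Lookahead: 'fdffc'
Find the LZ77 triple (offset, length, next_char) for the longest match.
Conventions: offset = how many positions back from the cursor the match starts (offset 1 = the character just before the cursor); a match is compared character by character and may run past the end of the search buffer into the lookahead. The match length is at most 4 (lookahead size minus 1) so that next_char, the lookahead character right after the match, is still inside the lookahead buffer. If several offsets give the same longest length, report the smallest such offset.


Try each offset into the search buffer:
  offset=1 (pos 5, char 'c'): match length 0
  offset=2 (pos 4, char 'd'): match length 0
  offset=3 (pos 3, char 'c'): match length 0
  offset=4 (pos 2, char 'd'): match length 0
  offset=5 (pos 1, char 'f'): match length 2
  offset=6 (pos 0, char 'f'): match length 1
Longest match has length 2 at offset 5.
next_char = character at position 6 + 2 = 8 -> 'f'

Best match: offset=5, length=2 (matching 'fd' starting at position 1)
LZ77 triple: (5, 2, 'f')


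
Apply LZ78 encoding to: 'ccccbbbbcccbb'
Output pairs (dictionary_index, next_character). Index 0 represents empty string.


LZ78 encoding steps:
Dictionary: {0: ''}
Step 1: w='' (idx 0), next='c' -> output (0, 'c'), add 'c' as idx 1
Step 2: w='c' (idx 1), next='c' -> output (1, 'c'), add 'cc' as idx 2
Step 3: w='c' (idx 1), next='b' -> output (1, 'b'), add 'cb' as idx 3
Step 4: w='' (idx 0), next='b' -> output (0, 'b'), add 'b' as idx 4
Step 5: w='b' (idx 4), next='b' -> output (4, 'b'), add 'bb' as idx 5
Step 6: w='cc' (idx 2), next='c' -> output (2, 'c'), add 'ccc' as idx 6
Step 7: w='bb' (idx 5), end of input -> output (5, '')


Encoded: [(0, 'c'), (1, 'c'), (1, 'b'), (0, 'b'), (4, 'b'), (2, 'c'), (5, '')]


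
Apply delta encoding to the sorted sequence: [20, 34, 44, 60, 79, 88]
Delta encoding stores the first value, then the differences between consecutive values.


First value: 20
Deltas:
  34 - 20 = 14
  44 - 34 = 10
  60 - 44 = 16
  79 - 60 = 19
  88 - 79 = 9


Delta encoded: [20, 14, 10, 16, 19, 9]


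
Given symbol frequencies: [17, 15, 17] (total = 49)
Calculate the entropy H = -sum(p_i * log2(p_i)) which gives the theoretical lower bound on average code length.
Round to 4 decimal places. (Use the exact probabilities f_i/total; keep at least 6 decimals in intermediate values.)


Per-symbol terms -p_i * log2(p_i) with p_i = f_i/49:
  p = 17/49 = 0.346939: log2(p) = -1.527247, -p*log2(p) = 0.529861
  p = 15/49 = 0.306122: log2(p) = -1.707819, -p*log2(p) = 0.522802
  p = 17/49 = 0.346939: log2(p) = -1.527247, -p*log2(p) = 0.529861
H = 0.529861 + 0.522802 + 0.529861 = 1.582524

H = 1.5825 bits/symbol


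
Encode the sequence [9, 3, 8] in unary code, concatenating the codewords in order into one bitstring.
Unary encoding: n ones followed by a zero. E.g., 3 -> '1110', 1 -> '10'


Encode each number as n ones followed by a terminating 0:
  9 -> 1111111110 (10 bits)
  3 -> 1110 (4 bits)
  8 -> 111111110 (9 bits)
Total length = 10 + 4 + 9 = 23 bits.

Unary([9, 3, 8]) = 11111111101110111111110 (23 bits)


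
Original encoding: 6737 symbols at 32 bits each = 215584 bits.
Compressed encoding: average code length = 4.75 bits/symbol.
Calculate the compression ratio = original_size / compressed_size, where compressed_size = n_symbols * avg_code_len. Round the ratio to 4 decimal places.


original_size = n_symbols * orig_bits = 6737 * 32 = 215584 bits
compressed_size = n_symbols * avg_code_len = 6737 * 4.75 = 32000.75 bits
ratio = original_size / compressed_size = 215584 / 32000.75 = 6.7368

Compression ratio = 6.7368


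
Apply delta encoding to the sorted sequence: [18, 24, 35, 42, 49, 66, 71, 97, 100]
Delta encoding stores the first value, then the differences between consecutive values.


First value: 18
Deltas:
  24 - 18 = 6
  35 - 24 = 11
  42 - 35 = 7
  49 - 42 = 7
  66 - 49 = 17
  71 - 66 = 5
  97 - 71 = 26
  100 - 97 = 3


Delta encoded: [18, 6, 11, 7, 7, 17, 5, 26, 3]


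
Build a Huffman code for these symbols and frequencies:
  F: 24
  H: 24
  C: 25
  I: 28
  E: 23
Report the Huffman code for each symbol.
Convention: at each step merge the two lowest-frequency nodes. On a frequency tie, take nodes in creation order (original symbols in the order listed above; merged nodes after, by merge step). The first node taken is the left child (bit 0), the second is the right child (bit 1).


Huffman tree construction:
Step 1: Merge E(23) + F(24) = 47
Step 2: Merge H(24) + C(25) = 49
Step 3: Merge I(28) + (E+F)(47) = 75
Step 4: Merge (H+C)(49) + (I+(E+F))(75) = 124
Read each symbol's code off the tree from the root (left child = 0, right child = 1).

Codes:
  F: 111 (length 3)
  H: 00 (length 2)
  C: 01 (length 2)
  I: 10 (length 2)
  E: 110 (length 3)
Average code length: 295/124 = 2.3790 bits/symbol


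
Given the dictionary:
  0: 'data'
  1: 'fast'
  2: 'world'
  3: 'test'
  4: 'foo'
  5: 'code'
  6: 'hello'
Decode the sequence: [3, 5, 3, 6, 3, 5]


Look up each index in the dictionary:
  3 -> 'test'
  5 -> 'code'
  3 -> 'test'
  6 -> 'hello'
  3 -> 'test'
  5 -> 'code'

Decoded: "test code test hello test code"


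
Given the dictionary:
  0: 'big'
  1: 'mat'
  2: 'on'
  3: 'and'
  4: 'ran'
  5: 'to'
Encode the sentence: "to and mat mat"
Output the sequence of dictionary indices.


Look up each word in the dictionary:
  'to' -> 5
  'and' -> 3
  'mat' -> 1
  'mat' -> 1

Encoded: [5, 3, 1, 1]


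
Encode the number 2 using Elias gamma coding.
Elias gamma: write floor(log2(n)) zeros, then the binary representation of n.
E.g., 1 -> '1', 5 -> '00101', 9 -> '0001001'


num_bits = floor(log2(2)) + 1 = 2
leading_zeros = num_bits - 1 = 1
binary(2) = 10

Elias gamma(2) = '0' + '10' = 010 (3 bits)


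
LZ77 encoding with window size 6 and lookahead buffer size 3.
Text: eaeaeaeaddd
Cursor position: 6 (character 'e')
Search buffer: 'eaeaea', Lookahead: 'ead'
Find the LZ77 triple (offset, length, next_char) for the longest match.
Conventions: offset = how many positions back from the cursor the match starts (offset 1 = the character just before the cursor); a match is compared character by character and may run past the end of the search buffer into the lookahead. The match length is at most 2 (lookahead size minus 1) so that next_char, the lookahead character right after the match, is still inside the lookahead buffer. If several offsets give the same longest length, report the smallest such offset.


Try each offset into the search buffer:
  offset=1 (pos 5, char 'a'): match length 0
  offset=2 (pos 4, char 'e'): match length 2
  offset=3 (pos 3, char 'a'): match length 0
  offset=4 (pos 2, char 'e'): match length 2
  offset=5 (pos 1, char 'a'): match length 0
  offset=6 (pos 0, char 'e'): match length 2
Longest match has length 2, found at offsets 2, 4, 6; take the smallest, offset 2.
next_char = character at position 6 + 2 = 8 -> 'd'

Best match: offset=2, length=2 (matching 'ea' starting at position 4)
LZ77 triple: (2, 2, 'd')


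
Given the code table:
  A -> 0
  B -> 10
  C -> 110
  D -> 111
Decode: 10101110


Decoding:
10 -> B
10 -> B
111 -> D
0 -> A


Result: BBDA


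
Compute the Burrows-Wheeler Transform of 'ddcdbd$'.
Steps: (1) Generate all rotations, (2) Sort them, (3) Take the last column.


Rotations (sorted):
  0: $ddcdbd -> last char: d
  1: bd$ddcd -> last char: d
  2: cdbd$dd -> last char: d
  3: d$ddcdb -> last char: b
  4: dbd$ddc -> last char: c
  5: dcdbd$d -> last char: d
  6: ddcdbd$ -> last char: $


BWT = dddbcd$


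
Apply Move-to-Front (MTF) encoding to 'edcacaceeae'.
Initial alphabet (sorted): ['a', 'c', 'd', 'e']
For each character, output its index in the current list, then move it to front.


MTF encoding:
'e': index 3 in ['a', 'c', 'd', 'e'] -> ['e', 'a', 'c', 'd']
'd': index 3 in ['e', 'a', 'c', 'd'] -> ['d', 'e', 'a', 'c']
'c': index 3 in ['d', 'e', 'a', 'c'] -> ['c', 'd', 'e', 'a']
'a': index 3 in ['c', 'd', 'e', 'a'] -> ['a', 'c', 'd', 'e']
'c': index 1 in ['a', 'c', 'd', 'e'] -> ['c', 'a', 'd', 'e']
'a': index 1 in ['c', 'a', 'd', 'e'] -> ['a', 'c', 'd', 'e']
'c': index 1 in ['a', 'c', 'd', 'e'] -> ['c', 'a', 'd', 'e']
'e': index 3 in ['c', 'a', 'd', 'e'] -> ['e', 'c', 'a', 'd']
'e': index 0 in ['e', 'c', 'a', 'd'] -> ['e', 'c', 'a', 'd']
'a': index 2 in ['e', 'c', 'a', 'd'] -> ['a', 'e', 'c', 'd']
'e': index 1 in ['a', 'e', 'c', 'd'] -> ['e', 'a', 'c', 'd']


Output: [3, 3, 3, 3, 1, 1, 1, 3, 0, 2, 1]


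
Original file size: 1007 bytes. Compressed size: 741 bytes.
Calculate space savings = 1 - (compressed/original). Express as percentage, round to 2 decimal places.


ratio = compressed/original = 741/1007 = 0.735849
savings = 1 - ratio = 1 - 0.735849 = 0.264151
as a percentage: 0.264151 * 100 = 26.42%

Space savings = 1 - 741/1007 = 26.42%


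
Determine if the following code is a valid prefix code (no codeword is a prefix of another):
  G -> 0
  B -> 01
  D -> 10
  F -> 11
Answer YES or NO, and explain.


Checking each pair (does one codeword prefix another?):
  G='0' vs B='01': prefix -- VIOLATION

NO -- this is NOT a valid prefix code. G (0) is a prefix of B (01).


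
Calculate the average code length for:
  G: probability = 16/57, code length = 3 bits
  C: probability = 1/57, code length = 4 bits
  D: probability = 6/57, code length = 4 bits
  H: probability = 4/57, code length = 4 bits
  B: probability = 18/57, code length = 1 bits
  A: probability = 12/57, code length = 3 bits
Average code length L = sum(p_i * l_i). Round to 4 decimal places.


Weighted contributions p_i * l_i:
  G: (16/57) * 3 = 48/57
  C: (1/57) * 4 = 4/57
  D: (6/57) * 4 = 24/57
  H: (4/57) * 4 = 16/57
  B: (18/57) * 1 = 18/57
  A: (12/57) * 3 = 36/57
Sum = (48 + 4 + 24 + 16 + 18 + 36)/57 = 146/57

L = 146/57 = 2.5614 bits/symbol


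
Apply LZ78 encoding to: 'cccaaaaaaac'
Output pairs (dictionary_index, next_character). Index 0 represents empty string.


LZ78 encoding steps:
Dictionary: {0: ''}
Step 1: w='' (idx 0), next='c' -> output (0, 'c'), add 'c' as idx 1
Step 2: w='c' (idx 1), next='c' -> output (1, 'c'), add 'cc' as idx 2
Step 3: w='' (idx 0), next='a' -> output (0, 'a'), add 'a' as idx 3
Step 4: w='a' (idx 3), next='a' -> output (3, 'a'), add 'aa' as idx 4
Step 5: w='aa' (idx 4), next='a' -> output (4, 'a'), add 'aaa' as idx 5
Step 6: w='a' (idx 3), next='c' -> output (3, 'c'), add 'ac' as idx 6


Encoded: [(0, 'c'), (1, 'c'), (0, 'a'), (3, 'a'), (4, 'a'), (3, 'c')]


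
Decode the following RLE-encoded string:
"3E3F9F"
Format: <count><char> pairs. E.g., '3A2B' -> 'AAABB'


Expanding each <count><char> pair:
  3E -> 'EEE'
  3F -> 'FFF'
  9F -> 'FFFFFFFFF'

Decoded = EEEFFFFFFFFFFFF


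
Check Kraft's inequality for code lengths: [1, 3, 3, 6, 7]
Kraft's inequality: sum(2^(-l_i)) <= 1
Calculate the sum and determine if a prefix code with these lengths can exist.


Sum = 2^(-1) + 2^(-3) + 2^(-3) + 2^(-6) + 2^(-7)
    = 0.5 + 0.125 + 0.125 + 0.015625 + 0.0078125
    = 99/128 = 0.7734375
Since 0.7734375 <= 1, Kraft's inequality IS satisfied.
A prefix code with these lengths CAN exist.

Kraft sum = 0.7734375. Satisfied.


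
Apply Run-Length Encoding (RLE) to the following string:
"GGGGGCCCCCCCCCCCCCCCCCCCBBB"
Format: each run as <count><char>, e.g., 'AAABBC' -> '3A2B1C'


Scanning runs left to right:
  i=0: run of 'G' x 5 -> '5G'
  i=5: run of 'C' x 19 -> '19C'
  i=24: run of 'B' x 3 -> '3B'

RLE = 5G19C3B


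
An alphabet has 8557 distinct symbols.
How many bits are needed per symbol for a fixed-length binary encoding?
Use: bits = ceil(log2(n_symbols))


log2(8557) = 13.0629
Bracket: 2^13 = 8192 < 8557 <= 2^14 = 16384
So ceil(log2(8557)) = 14

bits = ceil(log2(8557)) = ceil(13.0629) = 14 bits


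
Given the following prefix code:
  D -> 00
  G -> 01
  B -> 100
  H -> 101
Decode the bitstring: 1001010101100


Decoding step by step:
Bits 100 -> B
Bits 101 -> H
Bits 01 -> G
Bits 01 -> G
Bits 100 -> B


Decoded message: BHGGB


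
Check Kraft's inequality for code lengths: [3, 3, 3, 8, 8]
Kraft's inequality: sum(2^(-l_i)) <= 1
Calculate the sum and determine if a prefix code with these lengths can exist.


Sum = 2^(-3) + 2^(-3) + 2^(-3) + 2^(-8) + 2^(-8)
    = 0.125 + 0.125 + 0.125 + 0.00390625 + 0.00390625
    = 98/256 = 0.3828125
Since 0.3828125 <= 1, Kraft's inequality IS satisfied.
A prefix code with these lengths CAN exist.

Kraft sum = 0.3828125. Satisfied.


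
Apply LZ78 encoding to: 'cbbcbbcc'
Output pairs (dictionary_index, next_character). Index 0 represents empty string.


LZ78 encoding steps:
Dictionary: {0: ''}
Step 1: w='' (idx 0), next='c' -> output (0, 'c'), add 'c' as idx 1
Step 2: w='' (idx 0), next='b' -> output (0, 'b'), add 'b' as idx 2
Step 3: w='b' (idx 2), next='c' -> output (2, 'c'), add 'bc' as idx 3
Step 4: w='b' (idx 2), next='b' -> output (2, 'b'), add 'bb' as idx 4
Step 5: w='c' (idx 1), next='c' -> output (1, 'c'), add 'cc' as idx 5


Encoded: [(0, 'c'), (0, 'b'), (2, 'c'), (2, 'b'), (1, 'c')]


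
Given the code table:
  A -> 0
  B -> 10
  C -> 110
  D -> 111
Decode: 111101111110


Decoding:
111 -> D
10 -> B
111 -> D
111 -> D
0 -> A


Result: DBDDA


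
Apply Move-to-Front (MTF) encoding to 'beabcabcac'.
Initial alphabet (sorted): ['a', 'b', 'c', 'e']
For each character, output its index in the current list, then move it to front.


MTF encoding:
'b': index 1 in ['a', 'b', 'c', 'e'] -> ['b', 'a', 'c', 'e']
'e': index 3 in ['b', 'a', 'c', 'e'] -> ['e', 'b', 'a', 'c']
'a': index 2 in ['e', 'b', 'a', 'c'] -> ['a', 'e', 'b', 'c']
'b': index 2 in ['a', 'e', 'b', 'c'] -> ['b', 'a', 'e', 'c']
'c': index 3 in ['b', 'a', 'e', 'c'] -> ['c', 'b', 'a', 'e']
'a': index 2 in ['c', 'b', 'a', 'e'] -> ['a', 'c', 'b', 'e']
'b': index 2 in ['a', 'c', 'b', 'e'] -> ['b', 'a', 'c', 'e']
'c': index 2 in ['b', 'a', 'c', 'e'] -> ['c', 'b', 'a', 'e']
'a': index 2 in ['c', 'b', 'a', 'e'] -> ['a', 'c', 'b', 'e']
'c': index 1 in ['a', 'c', 'b', 'e'] -> ['c', 'a', 'b', 'e']


Output: [1, 3, 2, 2, 3, 2, 2, 2, 2, 1]


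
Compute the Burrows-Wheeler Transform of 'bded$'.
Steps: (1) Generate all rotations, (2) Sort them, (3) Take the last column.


Rotations (sorted):
  0: $bded -> last char: d
  1: bded$ -> last char: $
  2: d$bde -> last char: e
  3: ded$b -> last char: b
  4: ed$bd -> last char: d


BWT = d$ebd


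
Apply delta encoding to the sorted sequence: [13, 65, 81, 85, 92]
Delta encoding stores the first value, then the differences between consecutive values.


First value: 13
Deltas:
  65 - 13 = 52
  81 - 65 = 16
  85 - 81 = 4
  92 - 85 = 7


Delta encoded: [13, 52, 16, 4, 7]


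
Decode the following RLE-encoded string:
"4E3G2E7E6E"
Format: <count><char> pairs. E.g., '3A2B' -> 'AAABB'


Expanding each <count><char> pair:
  4E -> 'EEEE'
  3G -> 'GGG'
  2E -> 'EE'
  7E -> 'EEEEEEE'
  6E -> 'EEEEEE'

Decoded = EEEEGGGEEEEEEEEEEEEEEE


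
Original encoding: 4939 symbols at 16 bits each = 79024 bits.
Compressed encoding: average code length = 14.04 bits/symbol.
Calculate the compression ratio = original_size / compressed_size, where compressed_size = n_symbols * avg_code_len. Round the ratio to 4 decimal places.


original_size = n_symbols * orig_bits = 4939 * 16 = 79024 bits
compressed_size = n_symbols * avg_code_len = 4939 * 14.04 = 69343.56 bits
ratio = original_size / compressed_size = 79024 / 69343.56 = 1.1396

Compression ratio = 1.1396


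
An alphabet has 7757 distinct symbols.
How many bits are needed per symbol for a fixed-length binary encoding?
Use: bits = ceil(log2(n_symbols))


log2(7757) = 12.9213
Bracket: 2^12 = 4096 < 7757 <= 2^13 = 8192
So ceil(log2(7757)) = 13

bits = ceil(log2(7757)) = ceil(12.9213) = 13 bits


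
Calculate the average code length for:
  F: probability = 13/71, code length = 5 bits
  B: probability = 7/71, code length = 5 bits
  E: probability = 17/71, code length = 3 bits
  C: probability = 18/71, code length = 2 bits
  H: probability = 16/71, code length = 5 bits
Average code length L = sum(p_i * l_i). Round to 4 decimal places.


Weighted contributions p_i * l_i:
  F: (13/71) * 5 = 65/71
  B: (7/71) * 5 = 35/71
  E: (17/71) * 3 = 51/71
  C: (18/71) * 2 = 36/71
  H: (16/71) * 5 = 80/71
Sum = (65 + 35 + 51 + 36 + 80)/71 = 267/71

L = 267/71 = 3.7606 bits/symbol


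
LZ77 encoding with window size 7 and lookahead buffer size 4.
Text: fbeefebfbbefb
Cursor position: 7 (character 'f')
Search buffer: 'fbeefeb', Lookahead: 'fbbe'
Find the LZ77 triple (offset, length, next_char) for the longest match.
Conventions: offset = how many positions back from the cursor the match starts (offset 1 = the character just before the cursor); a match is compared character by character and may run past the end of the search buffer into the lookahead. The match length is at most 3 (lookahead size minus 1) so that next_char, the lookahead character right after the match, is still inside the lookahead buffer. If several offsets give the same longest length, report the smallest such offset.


Try each offset into the search buffer:
  offset=1 (pos 6, char 'b'): match length 0
  offset=2 (pos 5, char 'e'): match length 0
  offset=3 (pos 4, char 'f'): match length 1
  offset=4 (pos 3, char 'e'): match length 0
  offset=5 (pos 2, char 'e'): match length 0
  offset=6 (pos 1, char 'b'): match length 0
  offset=7 (pos 0, char 'f'): match length 2
Longest match has length 2 at offset 7.
next_char = character at position 7 + 2 = 9 -> 'b'

Best match: offset=7, length=2 (matching 'fb' starting at position 0)
LZ77 triple: (7, 2, 'b')


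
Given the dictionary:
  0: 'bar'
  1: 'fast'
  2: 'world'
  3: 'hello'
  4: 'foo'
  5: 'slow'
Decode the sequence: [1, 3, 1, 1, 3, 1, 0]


Look up each index in the dictionary:
  1 -> 'fast'
  3 -> 'hello'
  1 -> 'fast'
  1 -> 'fast'
  3 -> 'hello'
  1 -> 'fast'
  0 -> 'bar'

Decoded: "fast hello fast fast hello fast bar"


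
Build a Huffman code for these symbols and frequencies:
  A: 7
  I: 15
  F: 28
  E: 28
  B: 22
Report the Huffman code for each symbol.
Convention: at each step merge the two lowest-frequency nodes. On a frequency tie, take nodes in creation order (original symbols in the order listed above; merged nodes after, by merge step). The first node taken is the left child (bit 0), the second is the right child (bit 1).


Huffman tree construction:
Step 1: Merge A(7) + I(15) = 22
Step 2: Merge B(22) + (A+I)(22) = 44
Step 3: Merge F(28) + E(28) = 56
Step 4: Merge (B+(A+I))(44) + (F+E)(56) = 100
Read each symbol's code off the tree from the root (left child = 0, right child = 1).

Codes:
  A: 010 (length 3)
  I: 011 (length 3)
  F: 10 (length 2)
  E: 11 (length 2)
  B: 00 (length 2)
Average code length: 222/100 = 2.2200 bits/symbol
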